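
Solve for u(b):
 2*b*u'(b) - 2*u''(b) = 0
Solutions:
 u(b) = C1 + C2*erfi(sqrt(2)*b/2)


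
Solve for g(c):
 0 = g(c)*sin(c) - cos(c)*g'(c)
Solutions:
 g(c) = C1/cos(c)


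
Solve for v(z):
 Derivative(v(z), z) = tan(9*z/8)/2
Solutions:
 v(z) = C1 - 4*log(cos(9*z/8))/9


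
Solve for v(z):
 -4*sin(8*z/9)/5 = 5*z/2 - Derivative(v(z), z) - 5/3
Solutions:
 v(z) = C1 + 5*z^2/4 - 5*z/3 - 9*cos(8*z/9)/10


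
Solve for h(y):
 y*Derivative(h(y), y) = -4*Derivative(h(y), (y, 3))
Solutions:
 h(y) = C1 + Integral(C2*airyai(-2^(1/3)*y/2) + C3*airybi(-2^(1/3)*y/2), y)


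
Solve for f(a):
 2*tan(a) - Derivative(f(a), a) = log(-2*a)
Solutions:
 f(a) = C1 - a*log(-a) - a*log(2) + a - 2*log(cos(a))


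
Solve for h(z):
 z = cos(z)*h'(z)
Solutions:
 h(z) = C1 + Integral(z/cos(z), z)


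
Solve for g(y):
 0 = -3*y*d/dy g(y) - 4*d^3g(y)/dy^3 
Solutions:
 g(y) = C1 + Integral(C2*airyai(-6^(1/3)*y/2) + C3*airybi(-6^(1/3)*y/2), y)


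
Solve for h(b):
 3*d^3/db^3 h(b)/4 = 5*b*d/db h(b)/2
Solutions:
 h(b) = C1 + Integral(C2*airyai(10^(1/3)*3^(2/3)*b/3) + C3*airybi(10^(1/3)*3^(2/3)*b/3), b)


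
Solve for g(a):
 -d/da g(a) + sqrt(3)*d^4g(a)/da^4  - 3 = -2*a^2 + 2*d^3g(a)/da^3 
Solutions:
 g(a) = C1 + C2*exp(a*(-12^(1/3)*(9*sqrt(339) + 97*sqrt(3))^(1/3) - 8*18^(1/3)/(9*sqrt(339) + 97*sqrt(3))^(1/3) + 8*sqrt(3))/36)*sin(2^(1/3)*3^(1/6)*a*(-2^(1/3)*3^(2/3)*(9*sqrt(339) + 97*sqrt(3))^(1/3) + 24/(9*sqrt(339) + 97*sqrt(3))^(1/3))/36) + C3*exp(a*(-12^(1/3)*(9*sqrt(339) + 97*sqrt(3))^(1/3) - 8*18^(1/3)/(9*sqrt(339) + 97*sqrt(3))^(1/3) + 8*sqrt(3))/36)*cos(2^(1/3)*3^(1/6)*a*(-2^(1/3)*3^(2/3)*(9*sqrt(339) + 97*sqrt(3))^(1/3) + 24/(9*sqrt(339) + 97*sqrt(3))^(1/3))/36) + C4*exp(a*(8*18^(1/3)/(9*sqrt(339) + 97*sqrt(3))^(1/3) + 4*sqrt(3) + 12^(1/3)*(9*sqrt(339) + 97*sqrt(3))^(1/3))/18) + 2*a^3/3 - 11*a


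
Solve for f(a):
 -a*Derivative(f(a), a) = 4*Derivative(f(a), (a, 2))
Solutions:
 f(a) = C1 + C2*erf(sqrt(2)*a/4)


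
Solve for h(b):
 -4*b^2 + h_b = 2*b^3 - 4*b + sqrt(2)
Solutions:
 h(b) = C1 + b^4/2 + 4*b^3/3 - 2*b^2 + sqrt(2)*b


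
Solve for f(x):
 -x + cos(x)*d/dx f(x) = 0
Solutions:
 f(x) = C1 + Integral(x/cos(x), x)


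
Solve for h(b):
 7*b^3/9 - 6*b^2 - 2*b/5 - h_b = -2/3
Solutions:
 h(b) = C1 + 7*b^4/36 - 2*b^3 - b^2/5 + 2*b/3


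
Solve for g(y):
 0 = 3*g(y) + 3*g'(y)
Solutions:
 g(y) = C1*exp(-y)


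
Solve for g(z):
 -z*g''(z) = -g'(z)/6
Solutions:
 g(z) = C1 + C2*z^(7/6)


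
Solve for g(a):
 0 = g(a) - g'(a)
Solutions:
 g(a) = C1*exp(a)


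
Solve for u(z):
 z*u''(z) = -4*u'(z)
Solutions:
 u(z) = C1 + C2/z^3


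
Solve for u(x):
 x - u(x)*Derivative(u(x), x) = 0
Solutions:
 u(x) = -sqrt(C1 + x^2)
 u(x) = sqrt(C1 + x^2)


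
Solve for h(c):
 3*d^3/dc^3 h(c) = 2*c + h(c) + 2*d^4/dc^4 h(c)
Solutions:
 h(c) = C1*exp(c*(-(3*sqrt(417) + 64)^(1/3) - 7/(3*sqrt(417) + 64)^(1/3) + 2)/12)*sin(sqrt(3)*c*(-(3*sqrt(417) + 64)^(1/3) + 7/(3*sqrt(417) + 64)^(1/3))/12) + C2*exp(c*(-(3*sqrt(417) + 64)^(1/3) - 7/(3*sqrt(417) + 64)^(1/3) + 2)/12)*cos(sqrt(3)*c*(-(3*sqrt(417) + 64)^(1/3) + 7/(3*sqrt(417) + 64)^(1/3))/12) + C3*exp(c) + C4*exp(c*(1 + 7/(3*sqrt(417) + 64)^(1/3) + (3*sqrt(417) + 64)^(1/3))/6) - 2*c


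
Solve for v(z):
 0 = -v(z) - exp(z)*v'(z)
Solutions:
 v(z) = C1*exp(exp(-z))


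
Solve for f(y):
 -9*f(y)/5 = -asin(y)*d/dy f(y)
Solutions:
 f(y) = C1*exp(9*Integral(1/asin(y), y)/5)


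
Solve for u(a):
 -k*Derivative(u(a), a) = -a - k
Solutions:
 u(a) = C1 + a^2/(2*k) + a


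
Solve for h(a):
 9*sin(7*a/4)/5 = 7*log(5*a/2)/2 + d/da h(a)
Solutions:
 h(a) = C1 - 7*a*log(a)/2 - 4*a*log(5) + a*log(10)/2 + 3*a*log(2) + 7*a/2 - 36*cos(7*a/4)/35


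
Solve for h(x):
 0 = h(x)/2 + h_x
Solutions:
 h(x) = C1*exp(-x/2)


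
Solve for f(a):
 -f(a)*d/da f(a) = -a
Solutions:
 f(a) = -sqrt(C1 + a^2)
 f(a) = sqrt(C1 + a^2)


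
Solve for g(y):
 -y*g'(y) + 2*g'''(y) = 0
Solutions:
 g(y) = C1 + Integral(C2*airyai(2^(2/3)*y/2) + C3*airybi(2^(2/3)*y/2), y)


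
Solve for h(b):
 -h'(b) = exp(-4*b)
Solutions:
 h(b) = C1 + exp(-4*b)/4


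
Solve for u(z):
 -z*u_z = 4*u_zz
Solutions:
 u(z) = C1 + C2*erf(sqrt(2)*z/4)


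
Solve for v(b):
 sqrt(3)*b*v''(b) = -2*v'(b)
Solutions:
 v(b) = C1 + C2*b^(1 - 2*sqrt(3)/3)


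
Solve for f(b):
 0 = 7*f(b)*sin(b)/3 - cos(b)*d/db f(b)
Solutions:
 f(b) = C1/cos(b)^(7/3)


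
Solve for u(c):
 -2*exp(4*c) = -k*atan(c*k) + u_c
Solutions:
 u(c) = C1 + k*Piecewise((c*atan(c*k) - log(c^2*k^2 + 1)/(2*k), Ne(k, 0)), (0, True)) - exp(4*c)/2


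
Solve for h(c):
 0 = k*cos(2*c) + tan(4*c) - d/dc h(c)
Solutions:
 h(c) = C1 + k*sin(2*c)/2 - log(cos(4*c))/4


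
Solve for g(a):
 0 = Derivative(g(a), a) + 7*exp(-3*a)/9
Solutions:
 g(a) = C1 + 7*exp(-3*a)/27


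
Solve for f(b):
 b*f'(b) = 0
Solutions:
 f(b) = C1


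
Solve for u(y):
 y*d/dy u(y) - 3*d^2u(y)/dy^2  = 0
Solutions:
 u(y) = C1 + C2*erfi(sqrt(6)*y/6)


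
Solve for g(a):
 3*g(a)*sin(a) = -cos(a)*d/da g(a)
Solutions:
 g(a) = C1*cos(a)^3


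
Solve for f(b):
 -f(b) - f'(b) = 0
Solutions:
 f(b) = C1*exp(-b)


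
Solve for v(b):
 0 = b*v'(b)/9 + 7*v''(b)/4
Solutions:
 v(b) = C1 + C2*erf(sqrt(14)*b/21)


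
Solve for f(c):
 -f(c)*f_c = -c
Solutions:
 f(c) = -sqrt(C1 + c^2)
 f(c) = sqrt(C1 + c^2)


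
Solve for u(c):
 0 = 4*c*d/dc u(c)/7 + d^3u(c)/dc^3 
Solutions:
 u(c) = C1 + Integral(C2*airyai(-14^(2/3)*c/7) + C3*airybi(-14^(2/3)*c/7), c)


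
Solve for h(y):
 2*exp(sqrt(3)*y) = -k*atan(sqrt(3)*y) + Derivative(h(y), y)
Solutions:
 h(y) = C1 + k*(y*atan(sqrt(3)*y) - sqrt(3)*log(3*y^2 + 1)/6) + 2*sqrt(3)*exp(sqrt(3)*y)/3


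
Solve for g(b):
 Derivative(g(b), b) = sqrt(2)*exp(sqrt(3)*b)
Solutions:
 g(b) = C1 + sqrt(6)*exp(sqrt(3)*b)/3


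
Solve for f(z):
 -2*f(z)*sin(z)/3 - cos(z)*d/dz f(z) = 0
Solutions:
 f(z) = C1*cos(z)^(2/3)


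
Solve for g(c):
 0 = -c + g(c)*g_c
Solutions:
 g(c) = -sqrt(C1 + c^2)
 g(c) = sqrt(C1 + c^2)


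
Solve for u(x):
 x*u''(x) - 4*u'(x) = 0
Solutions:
 u(x) = C1 + C2*x^5


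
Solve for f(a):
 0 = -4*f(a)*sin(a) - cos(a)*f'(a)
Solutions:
 f(a) = C1*cos(a)^4


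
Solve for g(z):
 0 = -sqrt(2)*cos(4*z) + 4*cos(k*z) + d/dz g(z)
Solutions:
 g(z) = C1 + sqrt(2)*sin(4*z)/4 - 4*sin(k*z)/k


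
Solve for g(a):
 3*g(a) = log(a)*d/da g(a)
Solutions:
 g(a) = C1*exp(3*li(a))


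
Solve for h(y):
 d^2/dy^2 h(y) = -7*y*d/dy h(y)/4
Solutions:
 h(y) = C1 + C2*erf(sqrt(14)*y/4)


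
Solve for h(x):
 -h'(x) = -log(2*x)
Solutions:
 h(x) = C1 + x*log(x) - x + x*log(2)


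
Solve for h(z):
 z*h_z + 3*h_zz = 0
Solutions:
 h(z) = C1 + C2*erf(sqrt(6)*z/6)


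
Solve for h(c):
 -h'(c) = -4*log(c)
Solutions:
 h(c) = C1 + 4*c*log(c) - 4*c


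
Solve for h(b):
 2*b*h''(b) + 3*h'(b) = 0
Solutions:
 h(b) = C1 + C2/sqrt(b)


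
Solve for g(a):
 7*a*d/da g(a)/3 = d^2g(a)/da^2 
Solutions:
 g(a) = C1 + C2*erfi(sqrt(42)*a/6)


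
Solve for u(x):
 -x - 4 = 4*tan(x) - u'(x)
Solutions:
 u(x) = C1 + x^2/2 + 4*x - 4*log(cos(x))


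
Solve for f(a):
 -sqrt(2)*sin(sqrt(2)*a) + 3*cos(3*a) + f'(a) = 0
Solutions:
 f(a) = C1 - sin(3*a) - cos(sqrt(2)*a)


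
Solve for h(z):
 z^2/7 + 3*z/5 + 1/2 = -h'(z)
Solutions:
 h(z) = C1 - z^3/21 - 3*z^2/10 - z/2


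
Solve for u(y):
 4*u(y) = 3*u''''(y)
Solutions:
 u(y) = C1*exp(-sqrt(2)*3^(3/4)*y/3) + C2*exp(sqrt(2)*3^(3/4)*y/3) + C3*sin(sqrt(2)*3^(3/4)*y/3) + C4*cos(sqrt(2)*3^(3/4)*y/3)


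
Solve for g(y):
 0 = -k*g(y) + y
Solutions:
 g(y) = y/k


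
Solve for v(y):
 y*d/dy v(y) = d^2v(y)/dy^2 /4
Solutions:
 v(y) = C1 + C2*erfi(sqrt(2)*y)


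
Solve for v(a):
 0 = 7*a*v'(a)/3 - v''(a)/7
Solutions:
 v(a) = C1 + C2*erfi(7*sqrt(6)*a/6)


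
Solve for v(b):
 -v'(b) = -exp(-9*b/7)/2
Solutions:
 v(b) = C1 - 7*exp(-9*b/7)/18


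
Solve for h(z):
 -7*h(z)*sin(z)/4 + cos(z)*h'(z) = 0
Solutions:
 h(z) = C1/cos(z)^(7/4)


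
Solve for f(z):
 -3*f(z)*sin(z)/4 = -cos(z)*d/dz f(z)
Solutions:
 f(z) = C1/cos(z)^(3/4)


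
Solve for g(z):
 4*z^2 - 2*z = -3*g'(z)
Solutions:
 g(z) = C1 - 4*z^3/9 + z^2/3


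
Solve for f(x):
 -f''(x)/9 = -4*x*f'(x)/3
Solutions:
 f(x) = C1 + C2*erfi(sqrt(6)*x)


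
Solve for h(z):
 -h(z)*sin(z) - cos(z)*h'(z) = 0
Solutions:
 h(z) = C1*cos(z)


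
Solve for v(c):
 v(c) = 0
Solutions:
 v(c) = 0


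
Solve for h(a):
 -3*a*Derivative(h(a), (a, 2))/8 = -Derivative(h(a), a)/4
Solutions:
 h(a) = C1 + C2*a^(5/3)


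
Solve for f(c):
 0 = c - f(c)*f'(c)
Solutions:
 f(c) = -sqrt(C1 + c^2)
 f(c) = sqrt(C1 + c^2)


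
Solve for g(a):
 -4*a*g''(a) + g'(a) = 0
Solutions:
 g(a) = C1 + C2*a^(5/4)


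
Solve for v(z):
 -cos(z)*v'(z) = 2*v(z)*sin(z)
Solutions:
 v(z) = C1*cos(z)^2


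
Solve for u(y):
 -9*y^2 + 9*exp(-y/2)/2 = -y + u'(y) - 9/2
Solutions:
 u(y) = C1 - 3*y^3 + y^2/2 + 9*y/2 - 9*exp(-y/2)


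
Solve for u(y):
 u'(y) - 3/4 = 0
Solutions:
 u(y) = C1 + 3*y/4


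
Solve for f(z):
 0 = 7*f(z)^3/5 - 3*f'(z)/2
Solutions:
 f(z) = -sqrt(30)*sqrt(-1/(C1 + 14*z))/2
 f(z) = sqrt(30)*sqrt(-1/(C1 + 14*z))/2


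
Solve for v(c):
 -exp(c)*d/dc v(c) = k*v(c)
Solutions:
 v(c) = C1*exp(k*exp(-c))


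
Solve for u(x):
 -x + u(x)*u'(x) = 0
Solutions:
 u(x) = -sqrt(C1 + x^2)
 u(x) = sqrt(C1 + x^2)


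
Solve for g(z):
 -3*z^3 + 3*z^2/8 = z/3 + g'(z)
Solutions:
 g(z) = C1 - 3*z^4/4 + z^3/8 - z^2/6


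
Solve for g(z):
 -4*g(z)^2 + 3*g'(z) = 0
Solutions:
 g(z) = -3/(C1 + 4*z)


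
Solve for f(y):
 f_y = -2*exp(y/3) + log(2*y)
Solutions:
 f(y) = C1 + y*log(y) + y*(-1 + log(2)) - 6*exp(y/3)


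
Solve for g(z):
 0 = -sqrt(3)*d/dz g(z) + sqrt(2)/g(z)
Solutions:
 g(z) = -sqrt(C1 + 6*sqrt(6)*z)/3
 g(z) = sqrt(C1 + 6*sqrt(6)*z)/3


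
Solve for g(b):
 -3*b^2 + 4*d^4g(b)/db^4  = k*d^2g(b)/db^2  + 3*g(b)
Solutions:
 g(b) = C1*exp(-sqrt(2)*b*sqrt(k - sqrt(k^2 + 48))/4) + C2*exp(sqrt(2)*b*sqrt(k - sqrt(k^2 + 48))/4) + C3*exp(-sqrt(2)*b*sqrt(k + sqrt(k^2 + 48))/4) + C4*exp(sqrt(2)*b*sqrt(k + sqrt(k^2 + 48))/4) - b^2 + 2*k/3


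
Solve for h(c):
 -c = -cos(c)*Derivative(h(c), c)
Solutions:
 h(c) = C1 + Integral(c/cos(c), c)


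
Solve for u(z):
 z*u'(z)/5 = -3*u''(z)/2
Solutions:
 u(z) = C1 + C2*erf(sqrt(15)*z/15)


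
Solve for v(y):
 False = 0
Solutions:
 v(y) = C1 + 9*y*asin(8*y/7) + zoo*y + 9*sqrt(49 - 64*y^2)/8


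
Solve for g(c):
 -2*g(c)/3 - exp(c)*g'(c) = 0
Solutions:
 g(c) = C1*exp(2*exp(-c)/3)


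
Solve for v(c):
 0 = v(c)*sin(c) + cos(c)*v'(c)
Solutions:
 v(c) = C1*cos(c)


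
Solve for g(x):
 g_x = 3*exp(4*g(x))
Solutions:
 g(x) = log(-(-1/(C1 + 12*x))^(1/4))
 g(x) = log(-1/(C1 + 12*x))/4
 g(x) = log(-I*(-1/(C1 + 12*x))^(1/4))
 g(x) = log(I*(-1/(C1 + 12*x))^(1/4))


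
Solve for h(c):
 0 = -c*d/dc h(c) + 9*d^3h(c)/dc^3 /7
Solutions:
 h(c) = C1 + Integral(C2*airyai(21^(1/3)*c/3) + C3*airybi(21^(1/3)*c/3), c)


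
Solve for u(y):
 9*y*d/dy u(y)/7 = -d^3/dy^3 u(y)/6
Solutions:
 u(y) = C1 + Integral(C2*airyai(-3*2^(1/3)*7^(2/3)*y/7) + C3*airybi(-3*2^(1/3)*7^(2/3)*y/7), y)


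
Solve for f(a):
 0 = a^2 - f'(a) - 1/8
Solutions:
 f(a) = C1 + a^3/3 - a/8


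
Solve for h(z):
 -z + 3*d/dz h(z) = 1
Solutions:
 h(z) = C1 + z^2/6 + z/3


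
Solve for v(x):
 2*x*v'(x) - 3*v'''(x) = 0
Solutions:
 v(x) = C1 + Integral(C2*airyai(2^(1/3)*3^(2/3)*x/3) + C3*airybi(2^(1/3)*3^(2/3)*x/3), x)


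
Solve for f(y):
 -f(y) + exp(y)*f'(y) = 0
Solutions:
 f(y) = C1*exp(-exp(-y))


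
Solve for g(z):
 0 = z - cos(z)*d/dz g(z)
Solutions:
 g(z) = C1 + Integral(z/cos(z), z)


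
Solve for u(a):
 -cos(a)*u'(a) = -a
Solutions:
 u(a) = C1 + Integral(a/cos(a), a)


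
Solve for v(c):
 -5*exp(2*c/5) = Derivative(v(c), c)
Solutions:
 v(c) = C1 - 25*exp(2*c/5)/2


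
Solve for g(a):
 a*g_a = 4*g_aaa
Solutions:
 g(a) = C1 + Integral(C2*airyai(2^(1/3)*a/2) + C3*airybi(2^(1/3)*a/2), a)


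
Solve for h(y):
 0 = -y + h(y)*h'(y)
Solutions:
 h(y) = -sqrt(C1 + y^2)
 h(y) = sqrt(C1 + y^2)


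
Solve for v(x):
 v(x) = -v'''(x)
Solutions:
 v(x) = C3*exp(-x) + (C1*sin(sqrt(3)*x/2) + C2*cos(sqrt(3)*x/2))*exp(x/2)


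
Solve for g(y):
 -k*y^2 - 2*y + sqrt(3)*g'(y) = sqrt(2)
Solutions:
 g(y) = C1 + sqrt(3)*k*y^3/9 + sqrt(3)*y^2/3 + sqrt(6)*y/3


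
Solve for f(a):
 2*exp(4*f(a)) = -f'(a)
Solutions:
 f(a) = log(-I*(1/(C1 + 8*a))^(1/4))
 f(a) = log(I*(1/(C1 + 8*a))^(1/4))
 f(a) = log(-(1/(C1 + 8*a))^(1/4))
 f(a) = log(1/(C1 + 8*a))/4


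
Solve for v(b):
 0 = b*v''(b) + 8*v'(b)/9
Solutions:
 v(b) = C1 + C2*b^(1/9)


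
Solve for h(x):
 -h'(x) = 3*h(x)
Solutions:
 h(x) = C1*exp(-3*x)


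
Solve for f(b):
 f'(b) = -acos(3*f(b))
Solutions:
 Integral(1/acos(3*_y), (_y, f(b))) = C1 - b


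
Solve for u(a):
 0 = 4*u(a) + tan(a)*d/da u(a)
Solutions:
 u(a) = C1/sin(a)^4


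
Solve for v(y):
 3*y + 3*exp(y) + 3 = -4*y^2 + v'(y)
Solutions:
 v(y) = C1 + 4*y^3/3 + 3*y^2/2 + 3*y + 3*exp(y)


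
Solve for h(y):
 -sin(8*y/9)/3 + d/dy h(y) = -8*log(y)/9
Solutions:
 h(y) = C1 - 8*y*log(y)/9 + 8*y/9 - 3*cos(8*y/9)/8


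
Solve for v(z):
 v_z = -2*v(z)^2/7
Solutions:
 v(z) = 7/(C1 + 2*z)


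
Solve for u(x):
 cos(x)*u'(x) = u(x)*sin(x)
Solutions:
 u(x) = C1/cos(x)


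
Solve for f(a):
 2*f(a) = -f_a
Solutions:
 f(a) = C1*exp(-2*a)


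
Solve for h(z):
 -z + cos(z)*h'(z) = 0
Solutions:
 h(z) = C1 + Integral(z/cos(z), z)


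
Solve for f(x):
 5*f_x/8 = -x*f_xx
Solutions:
 f(x) = C1 + C2*x^(3/8)


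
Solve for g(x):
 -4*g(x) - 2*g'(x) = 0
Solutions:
 g(x) = C1*exp(-2*x)


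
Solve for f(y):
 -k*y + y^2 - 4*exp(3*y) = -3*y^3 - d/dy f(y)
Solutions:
 f(y) = C1 + k*y^2/2 - 3*y^4/4 - y^3/3 + 4*exp(3*y)/3


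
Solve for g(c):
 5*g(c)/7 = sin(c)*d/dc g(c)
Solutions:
 g(c) = C1*(cos(c) - 1)^(5/14)/(cos(c) + 1)^(5/14)


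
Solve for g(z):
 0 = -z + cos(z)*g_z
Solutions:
 g(z) = C1 + Integral(z/cos(z), z)


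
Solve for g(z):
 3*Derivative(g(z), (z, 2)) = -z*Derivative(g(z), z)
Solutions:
 g(z) = C1 + C2*erf(sqrt(6)*z/6)


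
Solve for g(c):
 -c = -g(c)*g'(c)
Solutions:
 g(c) = -sqrt(C1 + c^2)
 g(c) = sqrt(C1 + c^2)


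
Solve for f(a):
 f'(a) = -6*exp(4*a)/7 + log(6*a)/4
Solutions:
 f(a) = C1 + a*log(a)/4 + a*(-1 + log(6))/4 - 3*exp(4*a)/14


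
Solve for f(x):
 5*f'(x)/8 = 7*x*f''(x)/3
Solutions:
 f(x) = C1 + C2*x^(71/56)


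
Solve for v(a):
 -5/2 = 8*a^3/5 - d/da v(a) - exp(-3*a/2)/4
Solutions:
 v(a) = C1 + 2*a^4/5 + 5*a/2 + exp(-3*a/2)/6


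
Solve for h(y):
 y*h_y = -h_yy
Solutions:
 h(y) = C1 + C2*erf(sqrt(2)*y/2)


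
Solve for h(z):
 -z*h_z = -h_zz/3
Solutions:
 h(z) = C1 + C2*erfi(sqrt(6)*z/2)


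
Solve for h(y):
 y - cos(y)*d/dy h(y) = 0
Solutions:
 h(y) = C1 + Integral(y/cos(y), y)


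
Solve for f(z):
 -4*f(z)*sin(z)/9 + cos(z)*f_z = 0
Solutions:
 f(z) = C1/cos(z)^(4/9)


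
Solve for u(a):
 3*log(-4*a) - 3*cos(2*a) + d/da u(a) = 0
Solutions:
 u(a) = C1 - 3*a*log(-a) - 6*a*log(2) + 3*a + 3*sin(2*a)/2


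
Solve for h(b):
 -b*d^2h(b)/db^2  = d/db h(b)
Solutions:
 h(b) = C1 + C2*log(b)


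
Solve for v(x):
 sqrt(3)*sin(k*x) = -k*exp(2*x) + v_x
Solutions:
 v(x) = C1 + k*exp(2*x)/2 - sqrt(3)*cos(k*x)/k


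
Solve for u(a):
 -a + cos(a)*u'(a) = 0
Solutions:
 u(a) = C1 + Integral(a/cos(a), a)


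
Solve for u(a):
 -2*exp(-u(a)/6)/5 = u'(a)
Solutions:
 u(a) = 6*log(C1 - a/15)


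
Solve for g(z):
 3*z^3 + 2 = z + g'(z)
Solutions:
 g(z) = C1 + 3*z^4/4 - z^2/2 + 2*z


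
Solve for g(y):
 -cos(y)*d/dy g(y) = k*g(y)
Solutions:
 g(y) = C1*exp(k*(log(sin(y) - 1) - log(sin(y) + 1))/2)


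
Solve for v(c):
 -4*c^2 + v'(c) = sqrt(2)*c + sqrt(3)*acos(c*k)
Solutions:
 v(c) = C1 + 4*c^3/3 + sqrt(2)*c^2/2 + sqrt(3)*Piecewise((c*acos(c*k) - sqrt(-c^2*k^2 + 1)/k, Ne(k, 0)), (pi*c/2, True))


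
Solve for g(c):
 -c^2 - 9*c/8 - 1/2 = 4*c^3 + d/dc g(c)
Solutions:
 g(c) = C1 - c^4 - c^3/3 - 9*c^2/16 - c/2


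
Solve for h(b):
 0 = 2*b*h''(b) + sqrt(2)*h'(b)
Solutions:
 h(b) = C1 + C2*b^(1 - sqrt(2)/2)


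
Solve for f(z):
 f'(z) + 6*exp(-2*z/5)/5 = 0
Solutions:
 f(z) = C1 + 3*exp(-2*z/5)


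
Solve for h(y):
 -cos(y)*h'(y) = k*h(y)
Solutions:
 h(y) = C1*exp(k*(log(sin(y) - 1) - log(sin(y) + 1))/2)


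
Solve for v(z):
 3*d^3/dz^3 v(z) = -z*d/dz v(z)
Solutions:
 v(z) = C1 + Integral(C2*airyai(-3^(2/3)*z/3) + C3*airybi(-3^(2/3)*z/3), z)


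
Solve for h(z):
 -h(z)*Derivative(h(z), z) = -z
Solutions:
 h(z) = -sqrt(C1 + z^2)
 h(z) = sqrt(C1 + z^2)


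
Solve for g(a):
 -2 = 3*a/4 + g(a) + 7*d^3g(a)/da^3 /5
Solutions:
 g(a) = C3*exp(-5^(1/3)*7^(2/3)*a/7) - 3*a/4 + (C1*sin(sqrt(3)*5^(1/3)*7^(2/3)*a/14) + C2*cos(sqrt(3)*5^(1/3)*7^(2/3)*a/14))*exp(5^(1/3)*7^(2/3)*a/14) - 2


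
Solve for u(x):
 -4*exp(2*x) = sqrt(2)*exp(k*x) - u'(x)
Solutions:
 u(x) = C1 + 2*exp(2*x) + sqrt(2)*exp(k*x)/k


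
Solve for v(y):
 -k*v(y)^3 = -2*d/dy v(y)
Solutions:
 v(y) = -sqrt(-1/(C1 + k*y))
 v(y) = sqrt(-1/(C1 + k*y))


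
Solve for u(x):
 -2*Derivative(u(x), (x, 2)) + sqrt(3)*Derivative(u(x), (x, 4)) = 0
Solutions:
 u(x) = C1 + C2*x + C3*exp(-sqrt(2)*3^(3/4)*x/3) + C4*exp(sqrt(2)*3^(3/4)*x/3)


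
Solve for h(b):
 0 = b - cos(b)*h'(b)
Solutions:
 h(b) = C1 + Integral(b/cos(b), b)


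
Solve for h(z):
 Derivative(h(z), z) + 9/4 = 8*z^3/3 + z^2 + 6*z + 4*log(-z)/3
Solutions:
 h(z) = C1 + 2*z^4/3 + z^3/3 + 3*z^2 + 4*z*log(-z)/3 - 43*z/12


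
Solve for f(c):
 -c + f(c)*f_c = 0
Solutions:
 f(c) = -sqrt(C1 + c^2)
 f(c) = sqrt(C1 + c^2)


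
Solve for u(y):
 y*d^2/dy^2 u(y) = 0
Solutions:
 u(y) = C1 + C2*y


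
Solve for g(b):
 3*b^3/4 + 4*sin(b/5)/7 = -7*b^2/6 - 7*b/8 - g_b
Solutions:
 g(b) = C1 - 3*b^4/16 - 7*b^3/18 - 7*b^2/16 + 20*cos(b/5)/7


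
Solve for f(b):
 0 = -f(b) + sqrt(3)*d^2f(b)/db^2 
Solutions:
 f(b) = C1*exp(-3^(3/4)*b/3) + C2*exp(3^(3/4)*b/3)


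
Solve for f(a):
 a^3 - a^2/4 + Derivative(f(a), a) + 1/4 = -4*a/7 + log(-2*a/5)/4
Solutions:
 f(a) = C1 - a^4/4 + a^3/12 - 2*a^2/7 + a*log(-a)/4 + a*(-2 - log(5) + log(2))/4


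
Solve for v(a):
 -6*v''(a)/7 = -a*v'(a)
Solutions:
 v(a) = C1 + C2*erfi(sqrt(21)*a/6)


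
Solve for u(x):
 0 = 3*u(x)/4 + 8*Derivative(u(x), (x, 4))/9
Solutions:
 u(x) = (C1*sin(2^(1/4)*3^(3/4)*x/4) + C2*cos(2^(1/4)*3^(3/4)*x/4))*exp(-2^(1/4)*3^(3/4)*x/4) + (C3*sin(2^(1/4)*3^(3/4)*x/4) + C4*cos(2^(1/4)*3^(3/4)*x/4))*exp(2^(1/4)*3^(3/4)*x/4)


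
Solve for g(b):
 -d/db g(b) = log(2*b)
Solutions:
 g(b) = C1 - b*log(b) - b*log(2) + b


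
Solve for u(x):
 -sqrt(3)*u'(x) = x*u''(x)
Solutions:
 u(x) = C1 + C2*x^(1 - sqrt(3))


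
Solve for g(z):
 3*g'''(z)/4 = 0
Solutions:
 g(z) = C1 + C2*z + C3*z^2


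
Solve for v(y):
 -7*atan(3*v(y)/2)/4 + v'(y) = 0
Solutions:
 Integral(1/atan(3*_y/2), (_y, v(y))) = C1 + 7*y/4


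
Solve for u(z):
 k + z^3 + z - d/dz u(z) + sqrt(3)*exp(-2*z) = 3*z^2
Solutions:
 u(z) = C1 + k*z + z^4/4 - z^3 + z^2/2 - sqrt(3)*exp(-2*z)/2


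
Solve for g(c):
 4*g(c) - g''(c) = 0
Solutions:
 g(c) = C1*exp(-2*c) + C2*exp(2*c)


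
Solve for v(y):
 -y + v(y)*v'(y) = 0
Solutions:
 v(y) = -sqrt(C1 + y^2)
 v(y) = sqrt(C1 + y^2)


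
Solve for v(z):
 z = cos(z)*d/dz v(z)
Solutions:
 v(z) = C1 + Integral(z/cos(z), z)


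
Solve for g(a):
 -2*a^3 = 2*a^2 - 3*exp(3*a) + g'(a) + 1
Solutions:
 g(a) = C1 - a^4/2 - 2*a^3/3 - a + exp(3*a)


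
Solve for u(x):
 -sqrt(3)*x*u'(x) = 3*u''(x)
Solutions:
 u(x) = C1 + C2*erf(sqrt(2)*3^(3/4)*x/6)


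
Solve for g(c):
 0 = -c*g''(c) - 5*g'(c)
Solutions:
 g(c) = C1 + C2/c^4


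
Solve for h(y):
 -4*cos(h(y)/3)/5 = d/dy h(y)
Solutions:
 4*y/5 - 3*log(sin(h(y)/3) - 1)/2 + 3*log(sin(h(y)/3) + 1)/2 = C1


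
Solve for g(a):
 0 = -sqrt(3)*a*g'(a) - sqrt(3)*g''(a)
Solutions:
 g(a) = C1 + C2*erf(sqrt(2)*a/2)


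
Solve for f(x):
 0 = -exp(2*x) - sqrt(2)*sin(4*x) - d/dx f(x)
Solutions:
 f(x) = C1 - exp(2*x)/2 + sqrt(2)*cos(4*x)/4


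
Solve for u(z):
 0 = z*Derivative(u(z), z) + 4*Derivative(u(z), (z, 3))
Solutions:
 u(z) = C1 + Integral(C2*airyai(-2^(1/3)*z/2) + C3*airybi(-2^(1/3)*z/2), z)


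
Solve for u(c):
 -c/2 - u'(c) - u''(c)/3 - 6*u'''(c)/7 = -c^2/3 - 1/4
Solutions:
 u(c) = C1 + c^3/9 - 13*c^2/36 - 61*c/756 + (C2*sin(sqrt(1463)*c/36) + C3*cos(sqrt(1463)*c/36))*exp(-7*c/36)


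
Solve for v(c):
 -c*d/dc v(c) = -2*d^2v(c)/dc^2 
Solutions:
 v(c) = C1 + C2*erfi(c/2)


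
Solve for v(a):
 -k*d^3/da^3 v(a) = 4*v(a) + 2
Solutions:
 v(a) = C1*exp(2^(2/3)*a*(-1/k)^(1/3)) + C2*exp(2^(2/3)*a*(-1/k)^(1/3)*(-1 + sqrt(3)*I)/2) + C3*exp(-2^(2/3)*a*(-1/k)^(1/3)*(1 + sqrt(3)*I)/2) - 1/2


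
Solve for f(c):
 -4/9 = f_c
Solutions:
 f(c) = C1 - 4*c/9


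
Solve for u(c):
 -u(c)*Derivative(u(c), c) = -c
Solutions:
 u(c) = -sqrt(C1 + c^2)
 u(c) = sqrt(C1 + c^2)


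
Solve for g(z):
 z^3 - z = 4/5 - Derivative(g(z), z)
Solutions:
 g(z) = C1 - z^4/4 + z^2/2 + 4*z/5


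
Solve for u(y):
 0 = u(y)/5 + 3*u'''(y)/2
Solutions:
 u(y) = C3*exp(-15^(2/3)*2^(1/3)*y/15) + (C1*sin(2^(1/3)*3^(1/6)*5^(2/3)*y/10) + C2*cos(2^(1/3)*3^(1/6)*5^(2/3)*y/10))*exp(15^(2/3)*2^(1/3)*y/30)


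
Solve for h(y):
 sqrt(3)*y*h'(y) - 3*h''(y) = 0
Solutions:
 h(y) = C1 + C2*erfi(sqrt(2)*3^(3/4)*y/6)


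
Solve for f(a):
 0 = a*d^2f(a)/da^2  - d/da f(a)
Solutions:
 f(a) = C1 + C2*a^2


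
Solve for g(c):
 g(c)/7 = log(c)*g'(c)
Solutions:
 g(c) = C1*exp(li(c)/7)


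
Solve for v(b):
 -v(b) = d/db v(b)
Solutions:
 v(b) = C1*exp(-b)


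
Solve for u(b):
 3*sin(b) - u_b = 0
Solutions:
 u(b) = C1 - 3*cos(b)


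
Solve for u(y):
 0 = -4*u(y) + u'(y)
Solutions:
 u(y) = C1*exp(4*y)


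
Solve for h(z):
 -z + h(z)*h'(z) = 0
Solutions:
 h(z) = -sqrt(C1 + z^2)
 h(z) = sqrt(C1 + z^2)


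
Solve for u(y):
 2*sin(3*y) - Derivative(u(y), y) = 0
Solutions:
 u(y) = C1 - 2*cos(3*y)/3


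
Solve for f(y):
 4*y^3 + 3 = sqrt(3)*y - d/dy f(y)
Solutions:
 f(y) = C1 - y^4 + sqrt(3)*y^2/2 - 3*y


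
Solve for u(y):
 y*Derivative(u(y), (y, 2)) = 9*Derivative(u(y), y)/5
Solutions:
 u(y) = C1 + C2*y^(14/5)


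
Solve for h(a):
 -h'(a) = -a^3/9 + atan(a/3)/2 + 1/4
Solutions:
 h(a) = C1 + a^4/36 - a*atan(a/3)/2 - a/4 + 3*log(a^2 + 9)/4


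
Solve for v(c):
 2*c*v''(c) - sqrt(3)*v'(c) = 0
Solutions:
 v(c) = C1 + C2*c^(sqrt(3)/2 + 1)


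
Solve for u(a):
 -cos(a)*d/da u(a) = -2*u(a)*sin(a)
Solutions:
 u(a) = C1/cos(a)^2


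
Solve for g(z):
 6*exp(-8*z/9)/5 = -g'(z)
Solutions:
 g(z) = C1 + 27*exp(-8*z/9)/20


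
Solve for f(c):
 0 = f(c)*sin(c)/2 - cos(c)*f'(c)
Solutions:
 f(c) = C1/sqrt(cos(c))


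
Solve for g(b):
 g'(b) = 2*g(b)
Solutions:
 g(b) = C1*exp(2*b)


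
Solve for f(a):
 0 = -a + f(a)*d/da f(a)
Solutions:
 f(a) = -sqrt(C1 + a^2)
 f(a) = sqrt(C1 + a^2)


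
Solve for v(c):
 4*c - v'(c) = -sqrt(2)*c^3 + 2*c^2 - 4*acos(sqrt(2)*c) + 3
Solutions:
 v(c) = C1 + sqrt(2)*c^4/4 - 2*c^3/3 + 2*c^2 + 4*c*acos(sqrt(2)*c) - 3*c - 2*sqrt(2)*sqrt(1 - 2*c^2)


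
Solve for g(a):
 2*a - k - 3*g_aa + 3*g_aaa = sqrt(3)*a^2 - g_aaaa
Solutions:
 g(a) = C1 + C2*a + C3*exp(a*(-3 + sqrt(21))/2) + C4*exp(-a*(3 + sqrt(21))/2) - sqrt(3)*a^4/36 + a^3*(1 - sqrt(3))/9 + a^2*(-3*k - 8*sqrt(3) + 6)/18


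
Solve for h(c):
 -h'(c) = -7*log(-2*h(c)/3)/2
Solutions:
 -2*Integral(1/(log(-_y) - log(3) + log(2)), (_y, h(c)))/7 = C1 - c


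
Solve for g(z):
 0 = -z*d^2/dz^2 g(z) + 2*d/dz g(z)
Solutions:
 g(z) = C1 + C2*z^3


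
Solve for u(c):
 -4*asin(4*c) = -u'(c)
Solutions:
 u(c) = C1 + 4*c*asin(4*c) + sqrt(1 - 16*c^2)


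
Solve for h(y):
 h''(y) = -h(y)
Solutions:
 h(y) = C1*sin(y) + C2*cos(y)


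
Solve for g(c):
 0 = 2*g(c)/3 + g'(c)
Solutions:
 g(c) = C1*exp(-2*c/3)


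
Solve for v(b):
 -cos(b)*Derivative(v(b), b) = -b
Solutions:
 v(b) = C1 + Integral(b/cos(b), b)


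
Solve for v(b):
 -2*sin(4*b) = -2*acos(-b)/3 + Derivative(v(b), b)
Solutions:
 v(b) = C1 + 2*b*acos(-b)/3 + 2*sqrt(1 - b^2)/3 + cos(4*b)/2


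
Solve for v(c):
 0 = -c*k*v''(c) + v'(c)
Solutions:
 v(c) = C1 + c^(((re(k) + 1)*re(k) + im(k)^2)/(re(k)^2 + im(k)^2))*(C2*sin(log(c)*Abs(im(k))/(re(k)^2 + im(k)^2)) + C3*cos(log(c)*im(k)/(re(k)^2 + im(k)^2)))


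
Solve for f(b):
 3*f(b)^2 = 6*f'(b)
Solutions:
 f(b) = -2/(C1 + b)


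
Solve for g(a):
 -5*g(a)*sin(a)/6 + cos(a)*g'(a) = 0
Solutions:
 g(a) = C1/cos(a)^(5/6)


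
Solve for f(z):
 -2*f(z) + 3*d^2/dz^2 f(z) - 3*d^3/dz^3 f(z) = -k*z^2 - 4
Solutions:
 f(z) = C1*exp(z*((3*sqrt(7) + 8)^(-1/3) + 2 + (3*sqrt(7) + 8)^(1/3))/6)*sin(sqrt(3)*z*(-(3*sqrt(7) + 8)^(1/3) + (3*sqrt(7) + 8)^(-1/3))/6) + C2*exp(z*((3*sqrt(7) + 8)^(-1/3) + 2 + (3*sqrt(7) + 8)^(1/3))/6)*cos(sqrt(3)*z*(-(3*sqrt(7) + 8)^(1/3) + (3*sqrt(7) + 8)^(-1/3))/6) + C3*exp(z*(-(3*sqrt(7) + 8)^(1/3) - 1/(3*sqrt(7) + 8)^(1/3) + 1)/3) + k*z^2/2 + 3*k/2 + 2


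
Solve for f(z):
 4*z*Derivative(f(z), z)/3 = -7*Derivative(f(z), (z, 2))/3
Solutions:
 f(z) = C1 + C2*erf(sqrt(14)*z/7)


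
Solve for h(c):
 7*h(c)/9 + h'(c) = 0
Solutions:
 h(c) = C1*exp(-7*c/9)


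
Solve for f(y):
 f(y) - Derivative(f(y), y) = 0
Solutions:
 f(y) = C1*exp(y)


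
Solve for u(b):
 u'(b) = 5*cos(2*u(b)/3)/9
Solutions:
 -5*b/9 - 3*log(sin(2*u(b)/3) - 1)/4 + 3*log(sin(2*u(b)/3) + 1)/4 = C1


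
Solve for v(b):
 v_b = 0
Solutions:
 v(b) = C1


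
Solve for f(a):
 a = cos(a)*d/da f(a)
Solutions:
 f(a) = C1 + Integral(a/cos(a), a)


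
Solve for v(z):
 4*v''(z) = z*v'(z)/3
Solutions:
 v(z) = C1 + C2*erfi(sqrt(6)*z/12)


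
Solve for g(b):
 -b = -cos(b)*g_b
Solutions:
 g(b) = C1 + Integral(b/cos(b), b)


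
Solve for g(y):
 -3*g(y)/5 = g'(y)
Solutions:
 g(y) = C1*exp(-3*y/5)


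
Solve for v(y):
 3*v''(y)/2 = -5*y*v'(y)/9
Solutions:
 v(y) = C1 + C2*erf(sqrt(15)*y/9)


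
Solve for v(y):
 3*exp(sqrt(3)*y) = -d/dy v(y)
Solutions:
 v(y) = C1 - sqrt(3)*exp(sqrt(3)*y)


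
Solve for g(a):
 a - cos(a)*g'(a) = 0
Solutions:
 g(a) = C1 + Integral(a/cos(a), a)


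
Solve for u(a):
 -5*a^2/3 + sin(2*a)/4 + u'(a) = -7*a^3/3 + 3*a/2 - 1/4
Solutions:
 u(a) = C1 - 7*a^4/12 + 5*a^3/9 + 3*a^2/4 - a/4 + cos(2*a)/8


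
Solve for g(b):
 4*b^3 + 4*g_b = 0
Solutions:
 g(b) = C1 - b^4/4


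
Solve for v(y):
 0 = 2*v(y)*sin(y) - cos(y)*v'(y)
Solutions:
 v(y) = C1/cos(y)^2


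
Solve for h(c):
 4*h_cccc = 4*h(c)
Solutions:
 h(c) = C1*exp(-c) + C2*exp(c) + C3*sin(c) + C4*cos(c)


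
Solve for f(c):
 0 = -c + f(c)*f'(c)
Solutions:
 f(c) = -sqrt(C1 + c^2)
 f(c) = sqrt(C1 + c^2)


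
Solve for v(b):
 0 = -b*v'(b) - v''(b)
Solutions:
 v(b) = C1 + C2*erf(sqrt(2)*b/2)


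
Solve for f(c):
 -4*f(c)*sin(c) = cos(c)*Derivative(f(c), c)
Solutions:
 f(c) = C1*cos(c)^4


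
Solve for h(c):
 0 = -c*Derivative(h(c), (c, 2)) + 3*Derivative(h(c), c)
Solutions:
 h(c) = C1 + C2*c^4


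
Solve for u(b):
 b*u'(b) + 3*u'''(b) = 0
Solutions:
 u(b) = C1 + Integral(C2*airyai(-3^(2/3)*b/3) + C3*airybi(-3^(2/3)*b/3), b)


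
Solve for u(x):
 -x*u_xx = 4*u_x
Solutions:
 u(x) = C1 + C2/x^3


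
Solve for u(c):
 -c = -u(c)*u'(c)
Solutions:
 u(c) = -sqrt(C1 + c^2)
 u(c) = sqrt(C1 + c^2)


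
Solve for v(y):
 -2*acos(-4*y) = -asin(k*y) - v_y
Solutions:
 v(y) = C1 + 2*y*acos(-4*y) + sqrt(1 - 16*y^2)/2 - Piecewise((y*asin(k*y) + sqrt(-k^2*y^2 + 1)/k, Ne(k, 0)), (0, True))


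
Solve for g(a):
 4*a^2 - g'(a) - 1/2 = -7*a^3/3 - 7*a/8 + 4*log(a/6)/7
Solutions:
 g(a) = C1 + 7*a^4/12 + 4*a^3/3 + 7*a^2/16 - 4*a*log(a)/7 + a/14 + 4*a*log(6)/7


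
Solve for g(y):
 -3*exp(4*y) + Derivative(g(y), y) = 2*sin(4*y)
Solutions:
 g(y) = C1 + 3*exp(4*y)/4 - cos(4*y)/2


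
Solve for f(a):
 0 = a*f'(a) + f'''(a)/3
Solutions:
 f(a) = C1 + Integral(C2*airyai(-3^(1/3)*a) + C3*airybi(-3^(1/3)*a), a)


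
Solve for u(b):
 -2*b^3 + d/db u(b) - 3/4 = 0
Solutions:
 u(b) = C1 + b^4/2 + 3*b/4


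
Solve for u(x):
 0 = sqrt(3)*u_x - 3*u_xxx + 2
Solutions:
 u(x) = C1 + C2*exp(-3^(3/4)*x/3) + C3*exp(3^(3/4)*x/3) - 2*sqrt(3)*x/3


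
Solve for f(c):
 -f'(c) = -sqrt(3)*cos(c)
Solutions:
 f(c) = C1 + sqrt(3)*sin(c)


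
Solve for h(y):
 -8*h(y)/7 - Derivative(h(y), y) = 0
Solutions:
 h(y) = C1*exp(-8*y/7)


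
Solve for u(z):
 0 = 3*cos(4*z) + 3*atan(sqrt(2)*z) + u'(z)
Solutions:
 u(z) = C1 - 3*z*atan(sqrt(2)*z) + 3*sqrt(2)*log(2*z^2 + 1)/4 - 3*sin(4*z)/4


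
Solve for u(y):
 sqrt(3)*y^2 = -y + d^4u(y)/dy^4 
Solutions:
 u(y) = C1 + C2*y + C3*y^2 + C4*y^3 + sqrt(3)*y^6/360 + y^5/120


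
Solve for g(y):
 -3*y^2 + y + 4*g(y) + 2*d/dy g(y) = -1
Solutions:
 g(y) = C1*exp(-2*y) + 3*y^2/4 - y + 1/4


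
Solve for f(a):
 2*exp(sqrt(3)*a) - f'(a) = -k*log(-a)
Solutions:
 f(a) = C1 + a*k*log(-a) - a*k + 2*sqrt(3)*exp(sqrt(3)*a)/3


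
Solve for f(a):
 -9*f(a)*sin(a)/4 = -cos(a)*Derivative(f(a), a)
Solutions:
 f(a) = C1/cos(a)^(9/4)


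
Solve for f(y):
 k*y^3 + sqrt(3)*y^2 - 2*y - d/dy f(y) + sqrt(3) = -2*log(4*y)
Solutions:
 f(y) = C1 + k*y^4/4 + sqrt(3)*y^3/3 - y^2 + 2*y*log(y) - 2*y + sqrt(3)*y + y*log(16)


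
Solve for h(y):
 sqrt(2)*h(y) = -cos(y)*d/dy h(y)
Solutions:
 h(y) = C1*(sin(y) - 1)^(sqrt(2)/2)/(sin(y) + 1)^(sqrt(2)/2)


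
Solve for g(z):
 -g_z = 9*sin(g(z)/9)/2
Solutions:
 9*z/2 + 9*log(cos(g(z)/9) - 1)/2 - 9*log(cos(g(z)/9) + 1)/2 = C1


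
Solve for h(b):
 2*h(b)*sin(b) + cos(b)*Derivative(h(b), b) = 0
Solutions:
 h(b) = C1*cos(b)^2


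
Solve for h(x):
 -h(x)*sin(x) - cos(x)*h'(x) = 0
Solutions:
 h(x) = C1*cos(x)


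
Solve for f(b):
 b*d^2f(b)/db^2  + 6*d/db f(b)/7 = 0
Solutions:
 f(b) = C1 + C2*b^(1/7)


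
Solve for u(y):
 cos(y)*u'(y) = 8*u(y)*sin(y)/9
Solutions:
 u(y) = C1/cos(y)^(8/9)


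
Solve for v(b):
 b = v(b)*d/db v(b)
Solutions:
 v(b) = -sqrt(C1 + b^2)
 v(b) = sqrt(C1 + b^2)


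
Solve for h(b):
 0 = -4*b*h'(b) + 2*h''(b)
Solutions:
 h(b) = C1 + C2*erfi(b)


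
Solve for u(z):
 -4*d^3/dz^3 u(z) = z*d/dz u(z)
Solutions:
 u(z) = C1 + Integral(C2*airyai(-2^(1/3)*z/2) + C3*airybi(-2^(1/3)*z/2), z)


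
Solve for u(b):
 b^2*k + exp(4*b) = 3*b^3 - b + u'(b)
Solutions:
 u(b) = C1 - 3*b^4/4 + b^3*k/3 + b^2/2 + exp(4*b)/4


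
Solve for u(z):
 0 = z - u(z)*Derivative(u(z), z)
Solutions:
 u(z) = -sqrt(C1 + z^2)
 u(z) = sqrt(C1 + z^2)


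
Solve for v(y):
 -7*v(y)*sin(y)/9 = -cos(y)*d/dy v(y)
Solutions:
 v(y) = C1/cos(y)^(7/9)


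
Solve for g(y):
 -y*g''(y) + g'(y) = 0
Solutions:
 g(y) = C1 + C2*y^2


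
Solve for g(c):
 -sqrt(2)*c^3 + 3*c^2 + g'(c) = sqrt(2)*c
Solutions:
 g(c) = C1 + sqrt(2)*c^4/4 - c^3 + sqrt(2)*c^2/2


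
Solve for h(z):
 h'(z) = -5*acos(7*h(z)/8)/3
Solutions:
 Integral(1/acos(7*_y/8), (_y, h(z))) = C1 - 5*z/3


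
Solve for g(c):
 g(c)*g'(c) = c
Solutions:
 g(c) = -sqrt(C1 + c^2)
 g(c) = sqrt(C1 + c^2)


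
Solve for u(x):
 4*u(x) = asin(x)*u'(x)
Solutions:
 u(x) = C1*exp(4*Integral(1/asin(x), x))


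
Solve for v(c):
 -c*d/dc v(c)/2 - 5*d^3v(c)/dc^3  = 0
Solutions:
 v(c) = C1 + Integral(C2*airyai(-10^(2/3)*c/10) + C3*airybi(-10^(2/3)*c/10), c)


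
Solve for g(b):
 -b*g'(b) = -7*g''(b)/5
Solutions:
 g(b) = C1 + C2*erfi(sqrt(70)*b/14)


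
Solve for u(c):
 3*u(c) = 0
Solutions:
 u(c) = 0


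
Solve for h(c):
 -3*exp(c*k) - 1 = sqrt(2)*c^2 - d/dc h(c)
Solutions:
 h(c) = C1 + sqrt(2)*c^3/3 + c + 3*exp(c*k)/k


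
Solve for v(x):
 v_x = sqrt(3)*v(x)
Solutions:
 v(x) = C1*exp(sqrt(3)*x)


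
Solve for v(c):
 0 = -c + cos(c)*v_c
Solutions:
 v(c) = C1 + Integral(c/cos(c), c)


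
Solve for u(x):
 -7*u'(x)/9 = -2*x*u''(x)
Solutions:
 u(x) = C1 + C2*x^(25/18)


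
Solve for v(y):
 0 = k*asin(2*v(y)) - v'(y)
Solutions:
 Integral(1/asin(2*_y), (_y, v(y))) = C1 + k*y


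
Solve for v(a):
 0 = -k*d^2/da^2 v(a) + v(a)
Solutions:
 v(a) = C1*exp(-a*sqrt(1/k)) + C2*exp(a*sqrt(1/k))


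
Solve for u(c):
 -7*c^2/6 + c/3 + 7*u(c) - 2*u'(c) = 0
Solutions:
 u(c) = C1*exp(7*c/2) + c^2/6 + c/21 + 2/147


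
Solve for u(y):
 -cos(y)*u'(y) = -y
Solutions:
 u(y) = C1 + Integral(y/cos(y), y)


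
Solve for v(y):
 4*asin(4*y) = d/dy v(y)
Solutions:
 v(y) = C1 + 4*y*asin(4*y) + sqrt(1 - 16*y^2)


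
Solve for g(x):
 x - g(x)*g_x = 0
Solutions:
 g(x) = -sqrt(C1 + x^2)
 g(x) = sqrt(C1 + x^2)


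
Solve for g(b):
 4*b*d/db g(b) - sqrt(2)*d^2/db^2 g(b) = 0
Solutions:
 g(b) = C1 + C2*erfi(2^(1/4)*b)


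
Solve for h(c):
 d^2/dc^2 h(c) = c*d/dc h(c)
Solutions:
 h(c) = C1 + C2*erfi(sqrt(2)*c/2)


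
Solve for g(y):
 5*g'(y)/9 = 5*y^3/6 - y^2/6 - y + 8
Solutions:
 g(y) = C1 + 3*y^4/8 - y^3/10 - 9*y^2/10 + 72*y/5


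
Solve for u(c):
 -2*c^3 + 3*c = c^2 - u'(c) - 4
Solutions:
 u(c) = C1 + c^4/2 + c^3/3 - 3*c^2/2 - 4*c


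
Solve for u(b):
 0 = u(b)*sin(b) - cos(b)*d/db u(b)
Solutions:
 u(b) = C1/cos(b)


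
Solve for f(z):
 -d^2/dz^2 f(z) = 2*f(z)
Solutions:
 f(z) = C1*sin(sqrt(2)*z) + C2*cos(sqrt(2)*z)


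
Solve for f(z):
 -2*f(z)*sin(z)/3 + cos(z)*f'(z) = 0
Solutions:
 f(z) = C1/cos(z)^(2/3)


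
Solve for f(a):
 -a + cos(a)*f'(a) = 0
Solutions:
 f(a) = C1 + Integral(a/cos(a), a)


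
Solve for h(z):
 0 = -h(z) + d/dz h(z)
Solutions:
 h(z) = C1*exp(z)


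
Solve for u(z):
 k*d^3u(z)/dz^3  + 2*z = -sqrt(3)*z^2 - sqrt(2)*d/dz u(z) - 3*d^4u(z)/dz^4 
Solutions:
 u(z) = C1 + C2*exp(-z*(2*2^(1/3)*k^2/(2*k^3 + sqrt(-4*k^6 + (2*k^3 + 243*sqrt(2))^2) + 243*sqrt(2))^(1/3) + 2*k + 2^(2/3)*(2*k^3 + sqrt(-4*k^6 + (2*k^3 + 243*sqrt(2))^2) + 243*sqrt(2))^(1/3))/18) + C3*exp(z*(-8*2^(1/3)*k^2/((-1 + sqrt(3)*I)*(2*k^3 + sqrt(-4*k^6 + (2*k^3 + 243*sqrt(2))^2) + 243*sqrt(2))^(1/3)) - 4*k + 2^(2/3)*(2*k^3 + sqrt(-4*k^6 + (2*k^3 + 243*sqrt(2))^2) + 243*sqrt(2))^(1/3) - 2^(2/3)*sqrt(3)*I*(2*k^3 + sqrt(-4*k^6 + (2*k^3 + 243*sqrt(2))^2) + 243*sqrt(2))^(1/3))/36) + C4*exp(z*(8*2^(1/3)*k^2/((1 + sqrt(3)*I)*(2*k^3 + sqrt(-4*k^6 + (2*k^3 + 243*sqrt(2))^2) + 243*sqrt(2))^(1/3)) - 4*k + 2^(2/3)*(2*k^3 + sqrt(-4*k^6 + (2*k^3 + 243*sqrt(2))^2) + 243*sqrt(2))^(1/3) + 2^(2/3)*sqrt(3)*I*(2*k^3 + sqrt(-4*k^6 + (2*k^3 + 243*sqrt(2))^2) + 243*sqrt(2))^(1/3))/36) + sqrt(3)*k*z - sqrt(6)*z^3/6 - sqrt(2)*z^2/2


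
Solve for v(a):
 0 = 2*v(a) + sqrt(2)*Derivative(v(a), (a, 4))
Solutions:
 v(a) = (C1*sin(2^(5/8)*a/2) + C2*cos(2^(5/8)*a/2))*exp(-2^(5/8)*a/2) + (C3*sin(2^(5/8)*a/2) + C4*cos(2^(5/8)*a/2))*exp(2^(5/8)*a/2)


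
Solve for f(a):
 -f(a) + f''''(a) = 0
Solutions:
 f(a) = C1*exp(-a) + C2*exp(a) + C3*sin(a) + C4*cos(a)


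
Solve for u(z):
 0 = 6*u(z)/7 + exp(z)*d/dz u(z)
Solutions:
 u(z) = C1*exp(6*exp(-z)/7)


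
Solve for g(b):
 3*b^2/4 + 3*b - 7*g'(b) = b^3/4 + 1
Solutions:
 g(b) = C1 - b^4/112 + b^3/28 + 3*b^2/14 - b/7


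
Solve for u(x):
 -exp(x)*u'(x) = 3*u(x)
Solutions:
 u(x) = C1*exp(3*exp(-x))


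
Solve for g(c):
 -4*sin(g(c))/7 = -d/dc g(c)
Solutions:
 -4*c/7 + log(cos(g(c)) - 1)/2 - log(cos(g(c)) + 1)/2 = C1


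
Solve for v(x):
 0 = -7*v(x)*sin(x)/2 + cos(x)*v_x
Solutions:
 v(x) = C1/cos(x)^(7/2)


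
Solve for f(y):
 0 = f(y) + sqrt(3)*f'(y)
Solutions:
 f(y) = C1*exp(-sqrt(3)*y/3)


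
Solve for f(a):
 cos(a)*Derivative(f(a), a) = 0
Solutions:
 f(a) = C1


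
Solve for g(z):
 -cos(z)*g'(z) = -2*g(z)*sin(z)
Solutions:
 g(z) = C1/cos(z)^2


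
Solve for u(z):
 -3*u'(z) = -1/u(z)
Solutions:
 u(z) = -sqrt(C1 + 6*z)/3
 u(z) = sqrt(C1 + 6*z)/3


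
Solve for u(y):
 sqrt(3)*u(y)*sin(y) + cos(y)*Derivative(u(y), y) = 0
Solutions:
 u(y) = C1*cos(y)^(sqrt(3))


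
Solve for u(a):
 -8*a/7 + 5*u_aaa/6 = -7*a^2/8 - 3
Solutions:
 u(a) = C1 + C2*a + C3*a^2 - 7*a^5/400 + 2*a^4/35 - 3*a^3/5


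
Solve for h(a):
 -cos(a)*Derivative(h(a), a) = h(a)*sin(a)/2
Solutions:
 h(a) = C1*sqrt(cos(a))


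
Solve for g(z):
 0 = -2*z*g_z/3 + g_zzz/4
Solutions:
 g(z) = C1 + Integral(C2*airyai(2*3^(2/3)*z/3) + C3*airybi(2*3^(2/3)*z/3), z)


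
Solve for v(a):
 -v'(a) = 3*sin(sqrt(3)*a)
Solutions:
 v(a) = C1 + sqrt(3)*cos(sqrt(3)*a)


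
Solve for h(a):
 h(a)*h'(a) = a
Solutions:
 h(a) = -sqrt(C1 + a^2)
 h(a) = sqrt(C1 + a^2)


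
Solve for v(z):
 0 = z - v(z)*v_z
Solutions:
 v(z) = -sqrt(C1 + z^2)
 v(z) = sqrt(C1 + z^2)


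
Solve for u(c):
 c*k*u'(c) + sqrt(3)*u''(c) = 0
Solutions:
 u(c) = Piecewise((-sqrt(2)*3^(1/4)*sqrt(pi)*C1*erf(sqrt(2)*3^(3/4)*c*sqrt(k)/6)/(2*sqrt(k)) - C2, (k > 0) | (k < 0)), (-C1*c - C2, True))


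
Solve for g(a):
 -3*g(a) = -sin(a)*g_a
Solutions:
 g(a) = C1*(cos(a) - 1)^(3/2)/(cos(a) + 1)^(3/2)


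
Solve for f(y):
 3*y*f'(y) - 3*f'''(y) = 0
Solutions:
 f(y) = C1 + Integral(C2*airyai(y) + C3*airybi(y), y)


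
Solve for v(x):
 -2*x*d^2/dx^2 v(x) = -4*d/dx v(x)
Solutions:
 v(x) = C1 + C2*x^3


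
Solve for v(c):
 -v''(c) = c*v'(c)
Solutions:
 v(c) = C1 + C2*erf(sqrt(2)*c/2)


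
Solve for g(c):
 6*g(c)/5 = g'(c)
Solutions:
 g(c) = C1*exp(6*c/5)


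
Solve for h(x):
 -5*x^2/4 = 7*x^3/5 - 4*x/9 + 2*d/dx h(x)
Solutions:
 h(x) = C1 - 7*x^4/40 - 5*x^3/24 + x^2/9


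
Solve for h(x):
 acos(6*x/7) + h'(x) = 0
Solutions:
 h(x) = C1 - x*acos(6*x/7) + sqrt(49 - 36*x^2)/6


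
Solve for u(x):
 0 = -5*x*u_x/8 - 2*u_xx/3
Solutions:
 u(x) = C1 + C2*erf(sqrt(30)*x/8)


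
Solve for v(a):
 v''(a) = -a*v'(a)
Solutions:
 v(a) = C1 + C2*erf(sqrt(2)*a/2)


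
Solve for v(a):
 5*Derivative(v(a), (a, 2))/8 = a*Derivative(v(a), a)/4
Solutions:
 v(a) = C1 + C2*erfi(sqrt(5)*a/5)


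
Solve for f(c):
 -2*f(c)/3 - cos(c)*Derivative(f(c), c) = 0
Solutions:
 f(c) = C1*(sin(c) - 1)^(1/3)/(sin(c) + 1)^(1/3)


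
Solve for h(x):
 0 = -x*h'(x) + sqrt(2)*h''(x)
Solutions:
 h(x) = C1 + C2*erfi(2^(1/4)*x/2)


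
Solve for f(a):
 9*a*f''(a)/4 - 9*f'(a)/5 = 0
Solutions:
 f(a) = C1 + C2*a^(9/5)


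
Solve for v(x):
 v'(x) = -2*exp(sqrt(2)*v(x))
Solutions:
 v(x) = sqrt(2)*(2*log(1/(C1 + 2*x)) - log(2))/4


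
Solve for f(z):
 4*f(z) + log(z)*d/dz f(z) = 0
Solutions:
 f(z) = C1*exp(-4*li(z))


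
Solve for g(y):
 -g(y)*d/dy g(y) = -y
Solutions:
 g(y) = -sqrt(C1 + y^2)
 g(y) = sqrt(C1 + y^2)


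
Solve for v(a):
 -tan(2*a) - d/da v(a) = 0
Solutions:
 v(a) = C1 + log(cos(2*a))/2


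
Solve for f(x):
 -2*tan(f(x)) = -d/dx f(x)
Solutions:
 f(x) = pi - asin(C1*exp(2*x))
 f(x) = asin(C1*exp(2*x))


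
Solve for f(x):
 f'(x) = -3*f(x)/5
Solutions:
 f(x) = C1*exp(-3*x/5)


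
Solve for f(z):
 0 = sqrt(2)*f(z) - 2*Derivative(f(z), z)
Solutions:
 f(z) = C1*exp(sqrt(2)*z/2)


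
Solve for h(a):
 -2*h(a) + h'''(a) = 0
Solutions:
 h(a) = C3*exp(2^(1/3)*a) + (C1*sin(2^(1/3)*sqrt(3)*a/2) + C2*cos(2^(1/3)*sqrt(3)*a/2))*exp(-2^(1/3)*a/2)
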